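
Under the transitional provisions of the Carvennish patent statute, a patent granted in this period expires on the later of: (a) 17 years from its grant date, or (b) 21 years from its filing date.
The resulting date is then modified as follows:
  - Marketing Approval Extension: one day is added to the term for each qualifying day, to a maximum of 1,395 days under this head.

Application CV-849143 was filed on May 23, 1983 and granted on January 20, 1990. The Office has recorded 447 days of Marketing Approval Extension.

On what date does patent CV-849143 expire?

(a) grant + 17 years → 20 January 2007.
(b) filing + 21 years → 23 May 2004.
Later of the two: 20 January 2007.
Marketing Approval Extension: 447 days (within the 1395-day cap) → +447 days → 11 April 2008.

2008-04-11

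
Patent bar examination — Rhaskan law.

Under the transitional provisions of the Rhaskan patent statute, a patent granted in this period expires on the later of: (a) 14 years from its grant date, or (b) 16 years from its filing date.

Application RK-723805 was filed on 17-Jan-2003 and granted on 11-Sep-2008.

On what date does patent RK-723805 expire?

September 11, 2022

(a) grant + 14 years → 11 September 2022.
(b) filing + 16 years → 17 January 2019.
Later of the two: 11 September 2022.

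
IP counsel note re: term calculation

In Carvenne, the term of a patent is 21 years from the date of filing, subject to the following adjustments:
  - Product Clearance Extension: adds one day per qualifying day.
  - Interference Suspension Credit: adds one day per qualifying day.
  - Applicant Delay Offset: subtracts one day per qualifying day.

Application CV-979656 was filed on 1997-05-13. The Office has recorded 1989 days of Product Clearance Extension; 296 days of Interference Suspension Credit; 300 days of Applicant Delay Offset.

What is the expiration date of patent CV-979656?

2023-10-19

Base term: filing date + 21 years → 13 May 2018.
Product Clearance Extension: +1989 days → 23 October 2023.
Interference Suspension Credit: +296 days → 14 August 2024.
Applicant Delay Offset: −300 days → 19 October 2023.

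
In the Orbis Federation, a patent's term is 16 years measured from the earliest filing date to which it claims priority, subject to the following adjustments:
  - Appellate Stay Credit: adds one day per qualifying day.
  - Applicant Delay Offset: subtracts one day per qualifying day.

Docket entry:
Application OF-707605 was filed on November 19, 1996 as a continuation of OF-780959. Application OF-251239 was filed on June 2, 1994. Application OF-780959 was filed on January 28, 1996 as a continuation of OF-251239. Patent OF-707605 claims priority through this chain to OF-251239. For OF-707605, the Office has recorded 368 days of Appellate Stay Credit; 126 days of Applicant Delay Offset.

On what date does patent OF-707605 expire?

January 30, 2011

Earliest priority filing: 2 June 1994.
Base term: 2 June 1994 + 16 years → 2 June 2010.
Appellate Stay Credit: +368 days → 5 June 2011.
Applicant Delay Offset: −126 days → 30 January 2011.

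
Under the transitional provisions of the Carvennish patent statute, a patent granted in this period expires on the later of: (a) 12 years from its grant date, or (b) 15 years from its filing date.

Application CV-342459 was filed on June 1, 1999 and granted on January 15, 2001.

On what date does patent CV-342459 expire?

2014-06-01

(a) grant + 12 years → 15 January 2013.
(b) filing + 15 years → 1 June 2014.
Later of the two: 1 June 2014.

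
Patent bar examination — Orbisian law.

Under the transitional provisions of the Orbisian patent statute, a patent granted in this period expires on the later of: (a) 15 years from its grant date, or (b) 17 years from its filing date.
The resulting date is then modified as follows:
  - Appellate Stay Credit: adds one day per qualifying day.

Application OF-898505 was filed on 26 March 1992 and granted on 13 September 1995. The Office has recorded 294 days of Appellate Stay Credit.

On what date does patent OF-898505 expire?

July 4, 2011

(a) grant + 15 years → 13 September 2010.
(b) filing + 17 years → 26 March 2009.
Later of the two: 13 September 2010.
Appellate Stay Credit: +294 days → 4 July 2011.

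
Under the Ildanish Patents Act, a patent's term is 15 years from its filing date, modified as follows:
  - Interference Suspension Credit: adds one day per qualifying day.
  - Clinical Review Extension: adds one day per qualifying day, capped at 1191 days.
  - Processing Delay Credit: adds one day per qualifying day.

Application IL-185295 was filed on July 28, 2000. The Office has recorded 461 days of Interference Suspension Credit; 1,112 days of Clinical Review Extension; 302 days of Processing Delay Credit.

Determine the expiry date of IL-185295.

2020-09-14

Base term: filing date + 15 years → 28 July 2015.
Interference Suspension Credit: +461 days → 31 October 2016.
Clinical Review Extension: 1112 days (within the 1191-day cap) → +1112 days → 17 November 2019.
Processing Delay Credit: +302 days → 14 September 2020.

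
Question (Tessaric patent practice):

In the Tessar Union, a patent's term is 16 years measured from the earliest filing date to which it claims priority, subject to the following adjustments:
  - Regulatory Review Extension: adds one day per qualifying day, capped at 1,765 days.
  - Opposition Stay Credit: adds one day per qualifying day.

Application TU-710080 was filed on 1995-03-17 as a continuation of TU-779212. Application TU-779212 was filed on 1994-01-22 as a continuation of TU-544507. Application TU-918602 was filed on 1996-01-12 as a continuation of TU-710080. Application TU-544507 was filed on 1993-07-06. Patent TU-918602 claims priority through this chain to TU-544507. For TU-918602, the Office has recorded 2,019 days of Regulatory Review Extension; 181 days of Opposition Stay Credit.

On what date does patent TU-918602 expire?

2014-11-03

Earliest priority filing: 6 July 1993.
Base term: 6 July 1993 + 16 years → 6 July 2009.
Regulatory Review Extension: 2019 days claimed exceeds the 1765-day cap, so +1765 days → 6 May 2014.
Opposition Stay Credit: +181 days → 3 November 2014.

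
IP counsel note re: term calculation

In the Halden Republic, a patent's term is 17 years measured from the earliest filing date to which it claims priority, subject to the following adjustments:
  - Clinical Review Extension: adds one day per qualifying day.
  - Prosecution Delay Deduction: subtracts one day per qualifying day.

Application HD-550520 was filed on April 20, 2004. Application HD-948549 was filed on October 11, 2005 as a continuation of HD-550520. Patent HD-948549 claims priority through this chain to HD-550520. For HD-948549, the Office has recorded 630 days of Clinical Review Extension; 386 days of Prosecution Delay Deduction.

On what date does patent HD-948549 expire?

December 20, 2021

Earliest priority filing: 20 April 2004.
Base term: 20 April 2004 + 17 years → 20 April 2021.
Clinical Review Extension: +630 days → 10 January 2023.
Prosecution Delay Deduction: −386 days → 20 December 2021.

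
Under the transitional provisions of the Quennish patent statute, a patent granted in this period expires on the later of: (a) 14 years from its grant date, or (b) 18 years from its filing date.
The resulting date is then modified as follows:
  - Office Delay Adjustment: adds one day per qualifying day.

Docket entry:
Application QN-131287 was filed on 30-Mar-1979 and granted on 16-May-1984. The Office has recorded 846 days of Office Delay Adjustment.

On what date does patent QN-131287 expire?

2000-09-08

(a) grant + 14 years → 16 May 1998.
(b) filing + 18 years → 30 March 1997.
Later of the two: 16 May 1998.
Office Delay Adjustment: +846 days → 8 September 2000.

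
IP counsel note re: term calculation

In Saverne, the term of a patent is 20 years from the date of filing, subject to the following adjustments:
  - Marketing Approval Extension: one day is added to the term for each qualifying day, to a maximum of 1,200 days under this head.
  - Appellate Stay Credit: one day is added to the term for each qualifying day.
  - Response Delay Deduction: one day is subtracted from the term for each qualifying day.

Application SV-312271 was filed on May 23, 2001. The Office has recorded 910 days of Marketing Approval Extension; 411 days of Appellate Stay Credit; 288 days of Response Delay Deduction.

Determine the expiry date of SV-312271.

Base term: filing date + 20 years → 23 May 2021.
Marketing Approval Extension: 910 days (within the 1200-day cap) → +910 days → 19 November 2023.
Appellate Stay Credit: +411 days → 3 January 2025.
Response Delay Deduction: −288 days → 21 March 2024.

March 21, 2024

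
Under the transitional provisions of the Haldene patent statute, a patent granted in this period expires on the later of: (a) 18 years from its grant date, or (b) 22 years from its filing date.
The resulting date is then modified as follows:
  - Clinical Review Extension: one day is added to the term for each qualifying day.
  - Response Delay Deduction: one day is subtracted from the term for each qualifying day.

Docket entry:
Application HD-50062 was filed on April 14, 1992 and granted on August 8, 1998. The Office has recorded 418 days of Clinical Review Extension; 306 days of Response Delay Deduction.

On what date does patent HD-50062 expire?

(a) grant + 18 years → 8 August 2016.
(b) filing + 22 years → 14 April 2014.
Later of the two: 8 August 2016.
Clinical Review Extension: +418 days → 30 September 2017.
Response Delay Deduction: −306 days → 28 November 2016.

2016-11-28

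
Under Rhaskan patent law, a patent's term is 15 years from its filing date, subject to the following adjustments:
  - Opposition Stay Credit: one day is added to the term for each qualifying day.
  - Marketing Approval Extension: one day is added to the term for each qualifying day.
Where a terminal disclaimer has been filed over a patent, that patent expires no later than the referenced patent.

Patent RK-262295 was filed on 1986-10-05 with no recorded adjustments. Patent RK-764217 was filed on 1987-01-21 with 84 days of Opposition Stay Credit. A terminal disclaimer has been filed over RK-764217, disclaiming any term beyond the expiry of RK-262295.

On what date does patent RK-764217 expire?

Natural term of RK-764217:
  Base: filing + 15 years → 21 January 2002.
  Opposition Stay Credit: +84 days → 15 April 2002.
Expiry of referenced patent RK-262295:
  Base: filing + 15 years → 5 October 2001.
Terminal disclaimer: RK-764217 expires on the earlier of 15 April 2002 and 5 October 2001.

2001-10-05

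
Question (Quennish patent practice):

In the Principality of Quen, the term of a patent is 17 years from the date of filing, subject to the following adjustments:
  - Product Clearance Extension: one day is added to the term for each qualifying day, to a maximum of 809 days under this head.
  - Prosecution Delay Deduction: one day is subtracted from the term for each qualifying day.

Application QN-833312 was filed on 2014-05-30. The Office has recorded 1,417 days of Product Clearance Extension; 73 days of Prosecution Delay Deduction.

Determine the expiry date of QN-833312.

Base term: filing date + 17 years → 30 May 2031.
Product Clearance Extension: 1417 days claimed exceeds the 809-day cap, so +809 days → 16 August 2033.
Prosecution Delay Deduction: −73 days → 4 June 2033.

2033-06-04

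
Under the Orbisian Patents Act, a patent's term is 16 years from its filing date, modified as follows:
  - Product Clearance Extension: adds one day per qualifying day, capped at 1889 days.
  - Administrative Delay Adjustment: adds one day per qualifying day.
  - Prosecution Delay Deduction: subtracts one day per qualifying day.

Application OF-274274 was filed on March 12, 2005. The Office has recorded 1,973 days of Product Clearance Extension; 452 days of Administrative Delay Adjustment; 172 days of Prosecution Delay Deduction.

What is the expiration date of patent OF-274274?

Base term: filing date + 16 years → 12 March 2021.
Product Clearance Extension: 1973 days claimed exceeds the 1889-day cap, so +1889 days → 14 May 2026.
Administrative Delay Adjustment: +452 days → 9 August 2027.
Prosecution Delay Deduction: −172 days → 18 February 2027.

February 18, 2027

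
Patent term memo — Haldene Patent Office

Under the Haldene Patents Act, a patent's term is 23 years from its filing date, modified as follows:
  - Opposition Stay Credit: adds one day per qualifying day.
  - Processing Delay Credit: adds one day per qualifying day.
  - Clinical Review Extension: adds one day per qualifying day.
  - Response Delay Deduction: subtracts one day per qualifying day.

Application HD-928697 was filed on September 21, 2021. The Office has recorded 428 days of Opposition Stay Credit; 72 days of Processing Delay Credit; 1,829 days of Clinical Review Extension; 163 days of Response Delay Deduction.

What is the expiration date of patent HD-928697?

Base term: filing date + 23 years → 21 September 2044.
Opposition Stay Credit: +428 days → 23 November 2045.
Processing Delay Credit: +72 days → 3 February 2046.
Clinical Review Extension: +1829 days → 6 February 2051.
Response Delay Deduction: −163 days → 27 August 2050.

August 27, 2050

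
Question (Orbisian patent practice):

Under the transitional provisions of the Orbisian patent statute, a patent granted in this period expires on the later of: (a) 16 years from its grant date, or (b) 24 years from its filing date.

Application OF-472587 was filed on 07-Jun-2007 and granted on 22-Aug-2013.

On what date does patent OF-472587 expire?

June 7, 2031

(a) grant + 16 years → 22 August 2029.
(b) filing + 24 years → 7 June 2031.
Later of the two: 7 June 2031.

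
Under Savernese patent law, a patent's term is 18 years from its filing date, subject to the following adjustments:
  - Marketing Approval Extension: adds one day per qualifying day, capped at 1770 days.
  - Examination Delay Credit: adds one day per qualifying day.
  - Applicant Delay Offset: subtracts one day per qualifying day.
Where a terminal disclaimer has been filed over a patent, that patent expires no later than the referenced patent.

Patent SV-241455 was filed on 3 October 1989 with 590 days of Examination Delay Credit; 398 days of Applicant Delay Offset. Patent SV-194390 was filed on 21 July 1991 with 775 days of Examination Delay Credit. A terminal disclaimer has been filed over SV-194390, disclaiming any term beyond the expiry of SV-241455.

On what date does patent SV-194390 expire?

April 12, 2008

Natural term of SV-194390:
  Base: filing + 18 years → 21 July 2009.
  Examination Delay Credit: +775 days → 4 September 2011.
Expiry of referenced patent SV-241455:
  Base: filing + 18 years → 3 October 2007.
  Examination Delay Credit: +590 days → 15 May 2009.
  Applicant Delay Offset: −398 days → 12 April 2008.
Terminal disclaimer: SV-194390 expires on the earlier of 4 September 2011 and 12 April 2008.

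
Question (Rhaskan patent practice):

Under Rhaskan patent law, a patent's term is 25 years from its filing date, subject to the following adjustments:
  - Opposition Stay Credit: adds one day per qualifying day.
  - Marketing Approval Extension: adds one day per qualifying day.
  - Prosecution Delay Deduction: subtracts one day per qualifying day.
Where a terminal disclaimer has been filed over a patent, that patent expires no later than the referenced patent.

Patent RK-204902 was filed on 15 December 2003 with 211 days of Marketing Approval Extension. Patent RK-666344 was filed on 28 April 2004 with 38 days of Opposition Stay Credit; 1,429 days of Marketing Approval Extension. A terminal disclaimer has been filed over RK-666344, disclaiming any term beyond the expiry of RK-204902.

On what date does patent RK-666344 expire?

Natural term of RK-666344:
  Base: filing + 25 years → 28 April 2029.
  Opposition Stay Credit: +38 days → 5 June 2029.
  Marketing Approval Extension: +1429 days → 4 May 2033.
Expiry of referenced patent RK-204902:
  Base: filing + 25 years → 15 December 2028.
  Marketing Approval Extension: +211 days → 14 July 2029.
Terminal disclaimer: RK-666344 expires on the earlier of 4 May 2033 and 14 July 2029.

2029-07-14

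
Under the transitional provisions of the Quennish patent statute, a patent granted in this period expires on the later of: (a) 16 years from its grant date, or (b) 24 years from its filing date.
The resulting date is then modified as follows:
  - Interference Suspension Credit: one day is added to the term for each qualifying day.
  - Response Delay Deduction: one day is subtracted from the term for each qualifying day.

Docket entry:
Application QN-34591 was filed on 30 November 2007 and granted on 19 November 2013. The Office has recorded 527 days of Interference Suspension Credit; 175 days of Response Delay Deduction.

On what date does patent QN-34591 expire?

(a) grant + 16 years → 19 November 2029.
(b) filing + 24 years → 30 November 2031.
Later of the two: 30 November 2031.
Interference Suspension Credit: +527 days → 10 May 2033.
Response Delay Deduction: −175 days → 16 November 2032.

2032-11-16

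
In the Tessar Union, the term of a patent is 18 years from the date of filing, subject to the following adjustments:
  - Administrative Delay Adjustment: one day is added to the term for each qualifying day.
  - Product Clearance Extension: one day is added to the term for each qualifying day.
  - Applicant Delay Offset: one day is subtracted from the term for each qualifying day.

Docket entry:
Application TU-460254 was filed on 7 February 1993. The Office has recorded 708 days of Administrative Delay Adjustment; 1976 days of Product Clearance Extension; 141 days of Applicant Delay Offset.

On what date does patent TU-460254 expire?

Base term: filing date + 18 years → 7 February 2011.
Administrative Delay Adjustment: +708 days → 15 January 2013.
Product Clearance Extension: +1976 days → 14 June 2018.
Applicant Delay Offset: −141 days → 24 January 2018.

2018-01-24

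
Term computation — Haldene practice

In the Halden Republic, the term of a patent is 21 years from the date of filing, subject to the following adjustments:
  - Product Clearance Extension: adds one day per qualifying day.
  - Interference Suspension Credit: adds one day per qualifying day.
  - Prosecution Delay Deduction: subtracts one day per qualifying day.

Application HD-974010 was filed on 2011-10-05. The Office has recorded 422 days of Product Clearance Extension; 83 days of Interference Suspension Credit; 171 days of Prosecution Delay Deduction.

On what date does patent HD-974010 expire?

Base term: filing date + 21 years → 5 October 2032.
Product Clearance Extension: +422 days → 1 December 2033.
Interference Suspension Credit: +83 days → 22 February 2034.
Prosecution Delay Deduction: −171 days → 4 September 2033.

September 4, 2033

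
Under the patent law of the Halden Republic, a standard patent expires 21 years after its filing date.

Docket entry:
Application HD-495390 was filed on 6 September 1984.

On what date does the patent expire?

September 6, 2005

Filing date + 21 years → 6 September 2005.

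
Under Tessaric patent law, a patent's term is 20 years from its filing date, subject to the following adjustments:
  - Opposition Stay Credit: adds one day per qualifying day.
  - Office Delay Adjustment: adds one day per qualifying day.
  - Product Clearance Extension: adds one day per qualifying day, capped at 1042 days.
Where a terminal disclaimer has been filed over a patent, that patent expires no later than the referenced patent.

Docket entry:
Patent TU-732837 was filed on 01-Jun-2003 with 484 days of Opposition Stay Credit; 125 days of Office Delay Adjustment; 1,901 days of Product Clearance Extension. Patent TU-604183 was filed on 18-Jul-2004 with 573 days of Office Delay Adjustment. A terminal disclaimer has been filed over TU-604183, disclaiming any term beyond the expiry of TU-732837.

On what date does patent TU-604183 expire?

Natural term of TU-604183:
  Base: filing + 20 years → 18 July 2024.
  Office Delay Adjustment: +573 days → 11 February 2026.
Expiry of referenced patent TU-732837:
  Base: filing + 20 years → 1 June 2023.
  Opposition Stay Credit: +484 days → 27 September 2024.
  Office Delay Adjustment: +125 days → 30 January 2025.
  Product Clearance Extension: 1901 days claimed exceeds the 1042-day cap, so +1042 days → 8 December 2027.
Terminal disclaimer: TU-604183 expires on the earlier of 11 February 2026 and 8 December 2027.

2026-02-11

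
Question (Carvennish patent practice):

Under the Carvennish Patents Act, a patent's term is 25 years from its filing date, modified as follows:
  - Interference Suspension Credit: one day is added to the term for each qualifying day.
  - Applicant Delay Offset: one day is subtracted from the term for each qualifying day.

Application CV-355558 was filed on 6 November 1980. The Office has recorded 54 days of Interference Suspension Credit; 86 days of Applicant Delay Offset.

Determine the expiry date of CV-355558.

Base term: filing date + 25 years → 6 November 2005.
Interference Suspension Credit: +54 days → 30 December 2005.
Applicant Delay Offset: −86 days → 5 October 2005.

2005-10-05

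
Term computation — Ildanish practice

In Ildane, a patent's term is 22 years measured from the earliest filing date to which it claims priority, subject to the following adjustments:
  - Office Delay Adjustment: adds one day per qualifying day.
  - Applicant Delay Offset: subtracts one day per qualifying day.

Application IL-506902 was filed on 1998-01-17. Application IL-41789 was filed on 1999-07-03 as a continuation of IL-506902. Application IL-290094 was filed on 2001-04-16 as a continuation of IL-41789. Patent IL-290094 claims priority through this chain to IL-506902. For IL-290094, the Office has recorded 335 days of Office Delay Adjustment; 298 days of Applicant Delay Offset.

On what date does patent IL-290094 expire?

2020-02-23

Earliest priority filing: 17 January 1998.
Base term: 17 January 1998 + 22 years → 17 January 2020.
Office Delay Adjustment: +335 days → 17 December 2020.
Applicant Delay Offset: −298 days → 23 February 2020.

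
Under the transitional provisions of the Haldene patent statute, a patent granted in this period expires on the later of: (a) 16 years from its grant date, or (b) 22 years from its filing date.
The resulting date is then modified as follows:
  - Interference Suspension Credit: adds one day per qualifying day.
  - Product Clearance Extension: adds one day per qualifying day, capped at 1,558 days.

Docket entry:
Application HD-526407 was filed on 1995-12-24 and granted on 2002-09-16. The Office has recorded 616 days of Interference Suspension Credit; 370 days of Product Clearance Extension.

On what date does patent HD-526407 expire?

(a) grant + 16 years → 16 September 2018.
(b) filing + 22 years → 24 December 2017.
Later of the two: 16 September 2018.
Interference Suspension Credit: +616 days → 24 May 2020.
Product Clearance Extension: 370 days (within the 1558-day cap) → +370 days → 29 May 2021.

2021-05-29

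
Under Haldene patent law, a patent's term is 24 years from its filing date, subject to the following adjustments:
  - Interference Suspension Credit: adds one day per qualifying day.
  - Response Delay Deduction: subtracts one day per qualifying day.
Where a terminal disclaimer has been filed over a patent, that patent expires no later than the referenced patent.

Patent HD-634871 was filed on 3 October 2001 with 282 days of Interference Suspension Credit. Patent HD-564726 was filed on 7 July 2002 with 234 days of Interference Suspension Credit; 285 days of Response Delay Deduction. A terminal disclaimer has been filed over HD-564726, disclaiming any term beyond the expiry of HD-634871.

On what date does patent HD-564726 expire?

2026-05-17

Natural term of HD-564726:
  Base: filing + 24 years → 7 July 2026.
  Interference Suspension Credit: +234 days → 26 February 2027.
  Response Delay Deduction: −285 days → 17 May 2026.
Expiry of referenced patent HD-634871:
  Base: filing + 24 years → 3 October 2025.
  Interference Suspension Credit: +282 days → 12 July 2026.
Terminal disclaimer: HD-564726 expires on the earlier of 17 May 2026 and 12 July 2026.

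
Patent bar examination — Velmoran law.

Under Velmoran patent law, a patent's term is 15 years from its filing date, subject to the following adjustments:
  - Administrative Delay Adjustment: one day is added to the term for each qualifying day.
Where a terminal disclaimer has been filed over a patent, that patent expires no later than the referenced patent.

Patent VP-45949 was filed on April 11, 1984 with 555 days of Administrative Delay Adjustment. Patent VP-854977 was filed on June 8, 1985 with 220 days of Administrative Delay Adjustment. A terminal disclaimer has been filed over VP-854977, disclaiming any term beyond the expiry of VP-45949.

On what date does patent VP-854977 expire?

October 17, 2000

Natural term of VP-854977:
  Base: filing + 15 years → 8 June 2000.
  Administrative Delay Adjustment: +220 days → 14 January 2001.
Expiry of referenced patent VP-45949:
  Base: filing + 15 years → 11 April 1999.
  Administrative Delay Adjustment: +555 days → 17 October 2000.
Terminal disclaimer: VP-854977 expires on the earlier of 14 January 2001 and 17 October 2000.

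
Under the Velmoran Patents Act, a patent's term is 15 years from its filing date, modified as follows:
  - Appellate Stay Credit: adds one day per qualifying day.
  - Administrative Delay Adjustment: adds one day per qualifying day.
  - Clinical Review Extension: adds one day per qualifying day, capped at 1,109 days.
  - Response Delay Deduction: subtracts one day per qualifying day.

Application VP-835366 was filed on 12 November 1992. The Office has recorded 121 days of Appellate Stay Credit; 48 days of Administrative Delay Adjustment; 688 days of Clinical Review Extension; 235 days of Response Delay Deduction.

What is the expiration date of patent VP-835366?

Base term: filing date + 15 years → 12 November 2007.
Appellate Stay Credit: +121 days → 12 March 2008.
Administrative Delay Adjustment: +48 days → 29 April 2008.
Clinical Review Extension: 688 days (within the 1109-day cap) → +688 days → 18 March 2010.
Response Delay Deduction: −235 days → 26 July 2009.

2009-07-26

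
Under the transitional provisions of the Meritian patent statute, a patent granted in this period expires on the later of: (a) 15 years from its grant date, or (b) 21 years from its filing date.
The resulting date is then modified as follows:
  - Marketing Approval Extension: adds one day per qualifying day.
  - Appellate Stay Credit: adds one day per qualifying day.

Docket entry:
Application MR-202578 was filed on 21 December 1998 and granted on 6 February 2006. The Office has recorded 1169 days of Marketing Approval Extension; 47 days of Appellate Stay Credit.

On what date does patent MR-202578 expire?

(a) grant + 15 years → 6 February 2021.
(b) filing + 21 years → 21 December 2019.
Later of the two: 6 February 2021.
Marketing Approval Extension: +1169 days → 20 April 2024.
Appellate Stay Credit: +47 days → 6 June 2024.

2024-06-06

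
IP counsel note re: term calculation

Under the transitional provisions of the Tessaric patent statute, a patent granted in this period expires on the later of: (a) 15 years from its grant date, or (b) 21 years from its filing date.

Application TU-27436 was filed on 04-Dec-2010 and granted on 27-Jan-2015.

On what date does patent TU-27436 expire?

December 4, 2031

(a) grant + 15 years → 27 January 2030.
(b) filing + 21 years → 4 December 2031.
Later of the two: 4 December 2031.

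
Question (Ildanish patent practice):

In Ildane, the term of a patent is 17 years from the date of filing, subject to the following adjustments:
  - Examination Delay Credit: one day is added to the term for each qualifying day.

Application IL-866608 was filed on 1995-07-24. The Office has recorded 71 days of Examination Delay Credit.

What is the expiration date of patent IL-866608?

Base term: filing date + 17 years → 24 July 2012.
Examination Delay Credit: +71 days → 3 October 2012.

October 3, 2012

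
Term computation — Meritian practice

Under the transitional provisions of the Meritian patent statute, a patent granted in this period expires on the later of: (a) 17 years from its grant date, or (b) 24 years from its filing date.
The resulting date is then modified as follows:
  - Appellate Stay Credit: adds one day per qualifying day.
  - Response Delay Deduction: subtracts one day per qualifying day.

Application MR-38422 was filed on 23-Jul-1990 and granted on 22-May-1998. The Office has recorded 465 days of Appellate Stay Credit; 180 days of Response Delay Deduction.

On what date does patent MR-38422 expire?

(a) grant + 17 years → 22 May 2015.
(b) filing + 24 years → 23 July 2014.
Later of the two: 22 May 2015.
Appellate Stay Credit: +465 days → 29 August 2016.
Response Delay Deduction: −180 days → 2 March 2016.

March 2, 2016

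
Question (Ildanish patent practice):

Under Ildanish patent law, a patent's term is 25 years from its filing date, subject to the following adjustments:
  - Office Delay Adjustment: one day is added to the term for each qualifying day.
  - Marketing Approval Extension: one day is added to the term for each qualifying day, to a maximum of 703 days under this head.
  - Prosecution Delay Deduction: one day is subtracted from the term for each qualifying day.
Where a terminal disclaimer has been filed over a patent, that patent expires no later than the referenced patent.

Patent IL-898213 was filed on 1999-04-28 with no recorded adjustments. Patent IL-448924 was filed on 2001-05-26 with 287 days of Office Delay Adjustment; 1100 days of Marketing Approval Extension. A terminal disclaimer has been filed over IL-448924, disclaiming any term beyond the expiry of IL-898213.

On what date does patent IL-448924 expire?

Natural term of IL-448924:
  Base: filing + 25 years → 26 May 2026.
  Office Delay Adjustment: +287 days → 9 March 2027.
  Marketing Approval Extension: 1100 days claimed exceeds the 703-day cap, so +703 days → 9 February 2029.
Expiry of referenced patent IL-898213:
  Base: filing + 25 years → 28 April 2024.
Terminal disclaimer: IL-448924 expires on the earlier of 9 February 2029 and 28 April 2024.

April 28, 2024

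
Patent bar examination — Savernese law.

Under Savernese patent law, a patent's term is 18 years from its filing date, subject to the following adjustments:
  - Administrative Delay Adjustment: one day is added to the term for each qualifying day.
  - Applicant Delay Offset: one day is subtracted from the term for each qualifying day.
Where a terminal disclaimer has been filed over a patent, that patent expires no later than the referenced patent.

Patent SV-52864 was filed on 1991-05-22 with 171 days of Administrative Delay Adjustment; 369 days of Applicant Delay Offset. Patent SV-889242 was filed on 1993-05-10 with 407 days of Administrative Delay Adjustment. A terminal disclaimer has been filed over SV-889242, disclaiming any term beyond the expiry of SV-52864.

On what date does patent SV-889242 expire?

2008-11-05

Natural term of SV-889242:
  Base: filing + 18 years → 10 May 2011.
  Administrative Delay Adjustment: +407 days → 20 June 2012.
Expiry of referenced patent SV-52864:
  Base: filing + 18 years → 22 May 2009.
  Administrative Delay Adjustment: +171 days → 9 November 2009.
  Applicant Delay Offset: −369 days → 5 November 2008.
Terminal disclaimer: SV-889242 expires on the earlier of 20 June 2012 and 5 November 2008.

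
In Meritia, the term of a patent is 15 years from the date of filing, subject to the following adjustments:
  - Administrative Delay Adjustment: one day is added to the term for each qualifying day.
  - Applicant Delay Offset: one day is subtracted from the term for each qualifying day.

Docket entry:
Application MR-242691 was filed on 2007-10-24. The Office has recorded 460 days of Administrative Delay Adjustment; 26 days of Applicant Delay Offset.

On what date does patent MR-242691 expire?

January 1, 2024

Base term: filing date + 15 years → 24 October 2022.
Administrative Delay Adjustment: +460 days → 27 January 2024.
Applicant Delay Offset: −26 days → 1 January 2024.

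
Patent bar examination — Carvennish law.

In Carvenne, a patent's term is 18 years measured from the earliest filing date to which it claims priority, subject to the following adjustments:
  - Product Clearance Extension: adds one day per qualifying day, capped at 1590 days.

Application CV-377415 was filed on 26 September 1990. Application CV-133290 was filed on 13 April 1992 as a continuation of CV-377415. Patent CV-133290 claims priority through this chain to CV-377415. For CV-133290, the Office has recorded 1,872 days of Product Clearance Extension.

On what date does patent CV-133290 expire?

Earliest priority filing: 26 September 1990.
Base term: 26 September 1990 + 18 years → 26 September 2008.
Product Clearance Extension: 1872 days claimed exceeds the 1590-day cap, so +1590 days → 2 February 2013.

2013-02-02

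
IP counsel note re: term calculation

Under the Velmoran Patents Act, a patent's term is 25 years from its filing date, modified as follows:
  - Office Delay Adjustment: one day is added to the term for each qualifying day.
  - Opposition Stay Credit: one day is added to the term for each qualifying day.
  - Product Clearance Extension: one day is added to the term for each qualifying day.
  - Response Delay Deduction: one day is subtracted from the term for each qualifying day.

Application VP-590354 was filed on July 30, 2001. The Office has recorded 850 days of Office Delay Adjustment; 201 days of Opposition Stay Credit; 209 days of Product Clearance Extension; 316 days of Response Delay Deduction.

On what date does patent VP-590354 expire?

February 28, 2029

Base term: filing date + 25 years → 30 July 2026.
Office Delay Adjustment: +850 days → 26 November 2028.
Opposition Stay Credit: +201 days → 15 June 2029.
Product Clearance Extension: +209 days → 10 January 2030.
Response Delay Deduction: −316 days → 28 February 2029.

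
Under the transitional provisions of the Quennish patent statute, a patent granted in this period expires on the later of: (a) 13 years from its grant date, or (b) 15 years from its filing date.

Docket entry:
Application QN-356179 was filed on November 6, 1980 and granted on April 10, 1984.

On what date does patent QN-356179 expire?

(a) grant + 13 years → 10 April 1997.
(b) filing + 15 years → 6 November 1995.
Later of the two: 10 April 1997.

April 10, 1997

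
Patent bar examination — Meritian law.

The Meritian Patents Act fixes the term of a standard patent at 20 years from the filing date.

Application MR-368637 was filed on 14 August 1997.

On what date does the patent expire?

Filing date + 20 years → 14 August 2017.

August 14, 2017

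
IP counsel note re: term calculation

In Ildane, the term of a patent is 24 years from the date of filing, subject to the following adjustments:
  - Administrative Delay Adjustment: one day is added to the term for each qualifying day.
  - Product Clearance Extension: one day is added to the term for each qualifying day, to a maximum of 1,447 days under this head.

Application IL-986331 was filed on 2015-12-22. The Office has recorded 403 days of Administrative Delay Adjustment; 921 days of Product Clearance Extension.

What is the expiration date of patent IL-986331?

Base term: filing date + 24 years → 22 December 2039.
Administrative Delay Adjustment: +403 days → 28 January 2041.
Product Clearance Extension: 921 days (within the 1447-day cap) → +921 days → 7 August 2043.

August 7, 2043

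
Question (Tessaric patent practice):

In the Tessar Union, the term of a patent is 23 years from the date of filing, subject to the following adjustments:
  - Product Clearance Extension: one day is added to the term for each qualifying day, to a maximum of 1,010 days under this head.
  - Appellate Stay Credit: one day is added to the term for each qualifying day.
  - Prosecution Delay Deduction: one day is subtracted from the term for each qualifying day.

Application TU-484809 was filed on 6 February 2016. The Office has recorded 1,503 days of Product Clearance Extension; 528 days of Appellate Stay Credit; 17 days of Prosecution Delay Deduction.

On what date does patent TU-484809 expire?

Base term: filing date + 23 years → 6 February 2039.
Product Clearance Extension: 1503 days claimed exceeds the 1010-day cap, so +1010 days → 12 November 2041.
Appellate Stay Credit: +528 days → 24 April 2043.
Prosecution Delay Deduction: −17 days → 7 April 2043.

2043-04-07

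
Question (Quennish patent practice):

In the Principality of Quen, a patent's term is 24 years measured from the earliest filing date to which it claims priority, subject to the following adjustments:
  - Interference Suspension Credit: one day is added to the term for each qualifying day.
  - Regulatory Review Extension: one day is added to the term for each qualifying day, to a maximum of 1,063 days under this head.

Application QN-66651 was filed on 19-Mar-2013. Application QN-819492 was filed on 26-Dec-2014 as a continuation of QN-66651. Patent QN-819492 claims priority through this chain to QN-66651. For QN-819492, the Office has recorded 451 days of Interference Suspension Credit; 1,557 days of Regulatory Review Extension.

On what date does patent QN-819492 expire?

Earliest priority filing: 19 March 2013.
Base term: 19 March 2013 + 24 years → 19 March 2037.
Interference Suspension Credit: +451 days → 13 June 2038.
Regulatory Review Extension: 1557 days claimed exceeds the 1063-day cap, so +1063 days → 11 May 2041.

May 11, 2041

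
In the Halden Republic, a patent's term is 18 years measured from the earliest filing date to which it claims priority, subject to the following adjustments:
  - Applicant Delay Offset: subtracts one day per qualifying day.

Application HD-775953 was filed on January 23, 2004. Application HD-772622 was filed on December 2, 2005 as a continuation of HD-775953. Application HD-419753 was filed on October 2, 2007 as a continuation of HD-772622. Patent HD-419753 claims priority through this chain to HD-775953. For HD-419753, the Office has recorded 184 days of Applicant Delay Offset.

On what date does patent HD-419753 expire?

Earliest priority filing: 23 January 2004.
Base term: 23 January 2004 + 18 years → 23 January 2022.
Applicant Delay Offset: −184 days → 23 July 2021.

July 23, 2021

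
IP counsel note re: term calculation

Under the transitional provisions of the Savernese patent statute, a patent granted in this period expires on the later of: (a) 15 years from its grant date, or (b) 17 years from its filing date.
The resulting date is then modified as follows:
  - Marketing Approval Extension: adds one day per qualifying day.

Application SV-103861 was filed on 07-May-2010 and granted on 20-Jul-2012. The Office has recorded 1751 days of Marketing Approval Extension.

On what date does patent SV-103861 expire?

2032-05-05

(a) grant + 15 years → 20 July 2027.
(b) filing + 17 years → 7 May 2027.
Later of the two: 20 July 2027.
Marketing Approval Extension: +1751 days → 5 May 2032.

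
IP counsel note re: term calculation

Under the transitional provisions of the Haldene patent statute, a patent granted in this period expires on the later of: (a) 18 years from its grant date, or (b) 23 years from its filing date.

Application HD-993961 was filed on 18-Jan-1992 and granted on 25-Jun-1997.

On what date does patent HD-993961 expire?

June 25, 2015

(a) grant + 18 years → 25 June 2015.
(b) filing + 23 years → 18 January 2015.
Later of the two: 25 June 2015.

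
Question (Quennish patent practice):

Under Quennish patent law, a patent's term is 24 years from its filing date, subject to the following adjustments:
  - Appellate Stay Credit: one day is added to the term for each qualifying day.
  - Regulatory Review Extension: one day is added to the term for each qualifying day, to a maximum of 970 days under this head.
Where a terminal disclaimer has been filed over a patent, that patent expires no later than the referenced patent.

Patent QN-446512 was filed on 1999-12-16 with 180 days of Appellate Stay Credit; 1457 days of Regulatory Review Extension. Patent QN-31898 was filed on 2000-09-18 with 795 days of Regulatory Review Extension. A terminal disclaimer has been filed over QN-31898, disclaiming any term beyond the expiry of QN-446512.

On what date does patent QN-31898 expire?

November 22, 2026

Natural term of QN-31898:
  Base: filing + 24 years → 18 September 2024.
  Regulatory Review Extension: 795 days (within the 970-day cap) → +795 days → 22 November 2026.
Expiry of referenced patent QN-446512:
  Base: filing + 24 years → 16 December 2023.
  Appellate Stay Credit: +180 days → 13 June 2024.
  Regulatory Review Extension: 1457 days claimed exceeds the 970-day cap, so +970 days → 8 February 2027.
Terminal disclaimer: QN-31898 expires on the earlier of 22 November 2026 and 8 February 2027.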